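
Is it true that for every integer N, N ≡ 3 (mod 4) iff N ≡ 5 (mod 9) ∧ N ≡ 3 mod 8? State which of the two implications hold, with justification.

The forward direction fails; the converse holds.

(←) If N ≡ 5 (mod 9) and N ≡ 3 (mod 8), then by the Chinese remainder theorem N ≡ 59 (mod 72). Since 59 ≡ 3 (mod 4) and 4 ∣ 72, we get N ≡ 3 (mod 4).

(→) This fails: N = 3 gives 3 ≡ 3 (mod 4) but 3 ≡ 3 (mod 9), so the conjunction on the right does not hold.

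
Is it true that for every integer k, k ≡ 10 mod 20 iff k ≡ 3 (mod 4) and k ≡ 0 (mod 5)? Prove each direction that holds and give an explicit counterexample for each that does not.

Neither direction holds.

[⇒] This fails: k = 10 gives 10 ≡ 10 (mod 20) but 10 ≡ 2 (mod 4), so the conjunction on the right does not hold.

[⇐] This fails: k = 15 satisfies both congruences on the right (15 ≡ 3 mod 4 and 15 ≡ 0 mod 5) yet 15 ≡ 15 (mod 20), not 10.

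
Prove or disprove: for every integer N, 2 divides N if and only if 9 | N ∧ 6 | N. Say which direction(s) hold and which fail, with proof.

Only the converse holds.

[⇒] This fails: take N = 2. Certainly 2 ∣ 2, but 9 ∤ 2.

[⇐] Suppose 9 ∣ N and 6 ∣ N. Any common multiple of 9 and 6 is a multiple of their lcm; here lcm(9, 6) = 9·6/gcd(9, 6) = 54/3 = 18, so 18 ∣ N. Since 2 ∣ 18, it follows that 2 ∣ N.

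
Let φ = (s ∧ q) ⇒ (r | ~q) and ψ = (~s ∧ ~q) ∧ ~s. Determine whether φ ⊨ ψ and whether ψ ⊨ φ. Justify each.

Forward direction. This fails. Under q = T, s = F, r = F, the left side is true but the right side is false.

Converse. Assume the antecedent. If q is true, the antecedent cannot hold. If q is false, (s ∧ q) ⇒ (r | ~q) reduces to true regardless of the other variables. Either way (s ∧ q) ⇒ (r | ~q) holds.

Only the converse holds.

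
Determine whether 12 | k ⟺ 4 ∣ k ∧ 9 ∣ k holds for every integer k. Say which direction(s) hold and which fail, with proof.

(⇒) fails; (⇐) holds.

Forward direction. This fails: take k = 12. Certainly 12 ∣ 12, but 9 ∤ 12.

Converse. Suppose 4 ∣ k and 9 ∣ k. Any common multiple of 4 and 9 is a multiple of their lcm; here gcd(4, 9) = 1, so lcm(4, 9) = 4·9 = 36, so 36 ∣ k. Since 12 ∣ 36, it follows that 12 ∣ k.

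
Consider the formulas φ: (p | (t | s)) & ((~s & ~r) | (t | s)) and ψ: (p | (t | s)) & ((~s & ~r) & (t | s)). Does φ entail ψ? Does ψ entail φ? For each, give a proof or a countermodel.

Only the converse holds.

(⇒) This fails. Under t = F, p = T, r = F, s = F, the left side is true but the right side is false.

(⇐) Assume the antecedent. If t is true, the consequent reduces to true regardless of the other variables. If t is false, the antecedent cannot hold. Either way the consequent holds.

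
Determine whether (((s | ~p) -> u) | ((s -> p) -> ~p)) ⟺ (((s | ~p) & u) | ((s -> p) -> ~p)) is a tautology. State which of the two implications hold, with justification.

Only the converse holds.

[⇒] This fails. Under p = T, s = F, u = F, the left side is true but the right side is false.

[⇐] Assume the antecedent. If p is true, the antecedent forces (p = T, s = T, u = T), and the consequent holds there. If p is false, the consequent reduces to true regardless of the other variables. Either way the consequent holds.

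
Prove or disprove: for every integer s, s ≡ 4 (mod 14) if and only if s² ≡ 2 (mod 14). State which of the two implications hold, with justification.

Only the forward implication holds.

(⇒) Suppose s ≡ 4 (mod 14). Write s = 14j + 4. Then (14j + 4)² = 196j² + 112j + 16 = 14(14j² + 8j + 1) + 2, so s² ≡ 2 (mod 14).

(⇐) This fails: take s = 10. Then 10² = 100 ≡ 2 (mod 14), yet 10 ≡ 10 (mod 14), not 4.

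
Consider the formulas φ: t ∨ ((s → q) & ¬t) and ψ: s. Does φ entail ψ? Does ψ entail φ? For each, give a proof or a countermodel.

Neither implication holds.

[⇒] This fails. Under t = F, q = F, s = F, the left side is true but the right side is false.

[⇐] This fails. Under t = F, q = F, s = T, the left side is false but the right side is true.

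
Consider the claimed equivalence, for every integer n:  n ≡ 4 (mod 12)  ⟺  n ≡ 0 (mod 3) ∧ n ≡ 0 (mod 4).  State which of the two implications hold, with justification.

Neither implication holds.

(⟹) This fails: n = 4 gives 4 ≡ 4 (mod 12) but 4 ≡ 1 (mod 3), so the conjunction on the right does not hold.

(⟸) This fails: n = 0 satisfies both congruences on the right (0 ≡ 0 mod 3 and 0 ≡ 0 mod 4) yet 0 ≡ 0 (mod 12), not 4.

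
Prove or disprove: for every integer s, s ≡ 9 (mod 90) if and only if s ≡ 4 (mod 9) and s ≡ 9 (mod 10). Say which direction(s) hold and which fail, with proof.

Neither implication holds.

Forward direction. This fails: s = 9 gives 9 ≡ 9 (mod 90) but 9 ≡ 0 (mod 9), so the conjunction on the right does not hold.

Converse. This fails: s = 49 satisfies both congruences on the right (49 ≡ 4 mod 9 and 49 ≡ 9 mod 10) yet 49 ≡ 49 (mod 90), not 9.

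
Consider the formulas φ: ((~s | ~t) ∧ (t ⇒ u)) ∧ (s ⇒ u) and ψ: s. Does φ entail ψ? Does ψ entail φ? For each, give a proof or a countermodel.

Both directions fail.

[⇒] This fails. Under t = F, u = F, s = F, the left side is true but the right side is false.

[⇐] This fails. Under t = F, u = F, s = T, the left side is false but the right side is true.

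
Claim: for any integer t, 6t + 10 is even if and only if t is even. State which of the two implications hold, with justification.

The forward direction fails; the converse holds.

[⇒] This fails: take t = 7. Then 6t + 10 = 52, which is even, yet t = 7 is odd, not even.

[⇐] Suppose t is even. Since 6 is even, 6t is even for every t, so 6t + 10 has the same parity as 10, which is even. Hence 6t + 10 is even.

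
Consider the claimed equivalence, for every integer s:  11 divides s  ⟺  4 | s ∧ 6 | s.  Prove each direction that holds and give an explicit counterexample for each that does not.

(⇒) This fails: take s = 11. Certainly 11 ∣ 11, but 4 ∤ 11.

(⇐) This fails: take s = 12. Both 4 ∣ 12 and 6 ∣ 12, yet 12 is not a multiple of 11 (since 12 = 1·11 + 1), so 11 ∤ 12.

Neither direction holds.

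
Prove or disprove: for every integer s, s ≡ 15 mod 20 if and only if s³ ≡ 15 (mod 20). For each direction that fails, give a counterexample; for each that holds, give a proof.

(⟹) Suppose s ≡ 15 mod 20. Write s = 20j + 15. Then (20j + 15)³ = 8000j³ + 18000j² + 13500j + 3375 = 20(400j³ + 900j² + 675j + 168) + 15, so s³ ≡ 15 (mod 20).

(⟸) Conversely, suppose s³ ≡ 15 (mod 20). The only residue r in {0, …, 19} with r³ ≡ 15 (mod 20) is r = 15, so s ≡ 15 (mod 20).

Both directions hold; the statement is true.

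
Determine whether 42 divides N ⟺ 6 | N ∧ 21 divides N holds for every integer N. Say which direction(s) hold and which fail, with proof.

[⇒] If 42 ∣ N, write N = 42q. Since 42 = 7·6, N = 6·(7q), so 6 ∣ N; and since 42 = 2·21, N = 21·(2q), so 21 ∣ N.

[⇐] Suppose 6 ∣ N and 21 ∣ N. Any common multiple of 6 and 21 is a multiple of their lcm; here lcm(6, 21) = 6·21/gcd(6, 21) = 126/3 = 42, so 42 ∣ N.

Both directions hold.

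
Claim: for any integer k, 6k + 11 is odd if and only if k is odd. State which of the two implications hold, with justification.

(⇒) This fails: take k = 0. Then 6k + 11 = 11, which is odd, yet k = 0 is even, not odd.

(⇐) Suppose k is odd. Since 6 is even, 6k is even for every k, so 6k + 11 has the same parity as 11, which is odd. Hence 6k + 11 is odd.

The forward direction fails; the converse holds.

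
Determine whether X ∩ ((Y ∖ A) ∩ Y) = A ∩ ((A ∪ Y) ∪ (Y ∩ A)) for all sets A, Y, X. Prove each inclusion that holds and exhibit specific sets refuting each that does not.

(⊆) This inclusion fails. Take A = ∅, Y = {1}, X = {1}; then 1 ∈ X ∩ ((Y ∖ A) ∩ Y) but 1 ∉ A ∩ ((A ∪ Y) ∪ (Y ∩ A)).

(⊇) This inclusion fails. Take A = {1}, Y = ∅, X = ∅; then 1 ∈ A ∩ ((A ∪ Y) ∪ (Y ∩ A)) but 1 ∉ X ∩ ((Y ∖ A) ∩ Y).

Neither inclusion holds.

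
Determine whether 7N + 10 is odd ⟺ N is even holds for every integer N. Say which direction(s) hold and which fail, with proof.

(⇒) This fails: N = 3 gives 7N + 10 = 31, which is odd, but 3 is odd, not even.

(⇐) This also fails: N = 6 is even, but 7N + 10 = 52 is even, not odd.

(⇒) fails and (⇐) fails.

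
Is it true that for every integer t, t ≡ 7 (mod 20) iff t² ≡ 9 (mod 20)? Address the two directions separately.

Only the forward implication holds.

(⇒) Suppose t ≡ 7 (mod 20). Write t = 20j + 7. Then (20j + 7)² = 400j² + 280j + 49 = 20(20j² + 14j + 2) + 9, so t² ≡ 9 (mod 20).

(⇐) This fails: take t = 3. Then 3² = 9 ≡ 9 (mod 20), yet 3 ≡ 3 (mod 20), not 7.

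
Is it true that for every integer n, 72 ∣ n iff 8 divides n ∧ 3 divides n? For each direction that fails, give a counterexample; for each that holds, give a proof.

(⇒) If 72 ∣ n, write n = 72q. Since 72 = 9·8, n = 8·(9q), so 8 ∣ n; and since 72 = 24·3, n = 3·(24q), so 3 ∣ n.

(⇐) This fails: take n = 24. Both 8 ∣ 24 and 3 ∣ 24, yet 24 is not a multiple of 72 (since 24 = 0·72 + 24), so 72 ∤ 24.

Only the forward direction holds.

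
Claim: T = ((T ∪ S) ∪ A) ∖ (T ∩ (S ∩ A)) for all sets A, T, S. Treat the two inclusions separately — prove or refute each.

Neither inclusion holds.

(⟹) This inclusion fails. Take A = {1}, T = {1}, S = {1}; then 1 ∈ T but 1 ∉ ((T ∪ S) ∪ A) ∖ (T ∩ (S ∩ A)).

(⟸) This inclusion fails. Take A = {1}, T = ∅, S = ∅; then 1 ∈ ((T ∪ S) ∪ A) ∖ (T ∩ (S ∩ A)) but 1 ∉ T.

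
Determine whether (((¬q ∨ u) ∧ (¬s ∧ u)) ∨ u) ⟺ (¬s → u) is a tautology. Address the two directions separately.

(⇒) holds; (⇐) fails.

(→) Assume the antecedent. If s is true, ¬s → u reduces to true regardless of the other variables. If s is false, the antecedent forces (s = F, q = F, u = T) or (s = F, q = T, u = T), and ¬s → u holds there. Either way ¬s → u holds.

(←) This fails. Under s = T, q = F, u = F, the left side is false but the right side is true.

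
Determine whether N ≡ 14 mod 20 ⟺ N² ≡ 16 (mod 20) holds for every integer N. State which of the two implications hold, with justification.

Only the forward direction holds.

(→) Suppose N ≡ 14 mod 20. Write N = 20j + 14. Then (20j + 14)² = 400j² + 560j + 196 = 20(20j² + 28j + 9) + 16, so N² ≡ 16 (mod 20).

(←) This fails: take N = 4. Then 4² = 16 ≡ 16 (mod 20), yet 4 ≡ 4 (mod 20), not 14.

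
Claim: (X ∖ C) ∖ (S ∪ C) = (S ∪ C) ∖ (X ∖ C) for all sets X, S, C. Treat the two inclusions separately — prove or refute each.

Both inclusions fail.

(⊆) This inclusion fails. Take X = {1}, S = ∅, C = ∅; then 1 ∈ (X ∖ C) ∖ (S ∪ C) but 1 ∉ (S ∪ C) ∖ (X ∖ C).

(⊇) This inclusion fails. Take X = ∅, S = {1}, C = ∅; then 1 ∈ (S ∪ C) ∖ (X ∖ C) but 1 ∉ (X ∖ C) ∖ (S ∪ C).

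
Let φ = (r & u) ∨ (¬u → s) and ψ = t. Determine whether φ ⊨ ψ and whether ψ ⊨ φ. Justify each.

Neither implication holds.

Forward direction. This fails. Under s = T, u = F, t = F, r = F, the left side is true but the right side is false.

Converse. This fails. Under s = F, u = F, t = T, r = F, the left side is false but the right side is true.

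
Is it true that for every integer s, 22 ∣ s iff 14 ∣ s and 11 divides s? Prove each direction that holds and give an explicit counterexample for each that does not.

Converse. Suppose 14 ∣ s and 11 ∣ s. Any common multiple of 14 and 11 is a multiple of their lcm; here gcd(14, 11) = 1, so lcm(14, 11) = 14·11 = 154, so 154 ∣ s. Since 22 ∣ 154, it follows that 22 ∣ s.

Forward direction. This fails: take s = 22. Certainly 22 ∣ 22, but 14 ∤ 22.

Only the converse holds.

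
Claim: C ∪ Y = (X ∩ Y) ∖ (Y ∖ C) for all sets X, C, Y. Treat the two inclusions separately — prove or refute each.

Only the reverse inclusion holds.

(⊆) This inclusion fails. Take X = ∅, C = {1}, Y = ∅; then 1 ∈ C ∪ Y but 1 ∉ (X ∩ Y) ∖ (Y ∖ C).

(⊇) Let x ∈ (X ∩ Y) ∖ (Y ∖ C). Then x ∈ X ∩ C ∩ Y, from which x ∈ C ∪ Y.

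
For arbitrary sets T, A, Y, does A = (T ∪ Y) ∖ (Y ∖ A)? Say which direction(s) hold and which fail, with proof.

(⊆) fails and (⊇) fails.

(⟹) This inclusion fails. Take T = ∅, A = {1}, Y = ∅; then 1 ∈ A but 1 ∉ (T ∪ Y) ∖ (Y ∖ A).

(⟸) This inclusion fails. Take T = {1}, A = ∅, Y = ∅; then 1 ∈ (T ∪ Y) ∖ (Y ∖ A) but 1 ∉ A.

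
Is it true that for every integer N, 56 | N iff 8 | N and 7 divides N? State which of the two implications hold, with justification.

Both directions hold; the statement is true.

(⇐) Suppose 8 ∣ N and 7 ∣ N. Any common multiple of 8 and 7 is a multiple of their lcm; here gcd(8, 7) = 1, so lcm(8, 7) = 8·7 = 56, so 56 ∣ N.

(⇒) If 56 ∣ N, write N = 56q. Since 56 = 7·8, N = 8·(7q), so 8 ∣ N; and since 56 = 8·7, N = 7·(8q), so 7 ∣ N.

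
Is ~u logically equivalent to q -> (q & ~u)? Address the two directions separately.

(⇐) This fails. Under u = T, q = F, the left side is false but the right side is true.

(⇒) Assume the antecedent. If u is true, the antecedent cannot hold. If u is false, q -> (q & ~u) reduces to true regardless of the other variables. Either way q -> (q & ~u) holds.

Not equivalent: only (⇒) holds.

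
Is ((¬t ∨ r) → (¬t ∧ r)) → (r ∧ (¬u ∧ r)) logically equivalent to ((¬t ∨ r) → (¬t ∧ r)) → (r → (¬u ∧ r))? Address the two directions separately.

Only the forward implication holds.

(⟸) This fails. Under u = F, t = T, r = F, the left side is false but the right side is true.

(⟹) Assume the antecedent. If u is true, the antecedent forces (u = T, t = F, r = F) or (u = T, t = T, r = T), and the consequent holds there. If u is false, the consequent reduces to true regardless of the other variables. Either way the consequent holds.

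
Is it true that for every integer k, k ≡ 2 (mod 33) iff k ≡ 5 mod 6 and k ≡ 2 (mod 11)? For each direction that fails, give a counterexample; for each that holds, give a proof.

The forward direction fails; the converse holds.

(←) If k ≡ 5 (mod 6) and k ≡ 2 (mod 11), then by the Chinese remainder theorem k ≡ 35 (mod 66). Since 35 ≡ 2 (mod 33) and 33 ∣ 66, we get k ≡ 2 (mod 33).

(→) This fails: k = 2 gives 2 ≡ 2 (mod 33) but 2 ≡ 2 (mod 6), so the conjunction on the right does not hold.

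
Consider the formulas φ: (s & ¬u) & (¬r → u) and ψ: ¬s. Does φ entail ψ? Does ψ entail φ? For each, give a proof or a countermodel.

(⟹) This fails. Under s = T, u = F, r = T, the left side is true but the right side is false.

(⟸) This fails. Under s = F, u = F, r = F, the left side is false but the right side is true.

Neither implication holds.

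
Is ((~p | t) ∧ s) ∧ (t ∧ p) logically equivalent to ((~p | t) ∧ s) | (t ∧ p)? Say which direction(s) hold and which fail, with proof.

(⇒) Assume the antecedent. If p is true, the antecedent forces (p = T, t = T, s = T), and ((~p | t) ∧ s) | (t ∧ p) holds there. If p is false, the antecedent cannot hold. Either way ((~p | t) ∧ s) | (t ∧ p) holds.

(⇐) This fails. Under p = T, t = T, s = F, the left side is false but the right side is true.

(⇒) holds; (⇐) fails.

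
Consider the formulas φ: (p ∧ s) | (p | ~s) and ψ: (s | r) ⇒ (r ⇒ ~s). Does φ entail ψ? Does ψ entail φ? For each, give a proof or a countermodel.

Neither direction holds.

(→) This fails. Under s = T, r = T, p = T, the left side is true but the right side is false.

(←) This fails. Under s = T, r = F, p = F, the left side is false but the right side is true.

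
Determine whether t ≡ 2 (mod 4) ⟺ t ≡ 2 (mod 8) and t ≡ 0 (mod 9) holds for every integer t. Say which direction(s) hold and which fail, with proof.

Not equivalent: only (⇐) holds.

(⇒) This fails: t = 2 gives 2 ≡ 2 (mod 4) but 2 ≡ 2 (mod 9), so the conjunction on the right does not hold.

(⇐) Conversely, if t ≡ 2 (mod 8) and t ≡ 0 (mod 9), then by the Chinese remainder theorem t ≡ 18 (mod 72). Since 18 ≡ 2 (mod 4) and 4 ∣ 72, we get t ≡ 2 (mod 4).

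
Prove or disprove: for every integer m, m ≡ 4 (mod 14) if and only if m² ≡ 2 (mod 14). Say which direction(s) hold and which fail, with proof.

Not equivalent: only (⇒) holds.

(⟹) Suppose m ≡ 4 (mod 14). Write m = 14j + 4. Then (14j + 4)² = 196j² + 112j + 16 = 14(14j² + 8j + 1) + 2, so m² ≡ 2 (mod 14).

(⟸) This fails: take m = 10. Then 10² = 100 ≡ 2 (mod 14), yet 10 ≡ 10 (mod 14), not 4.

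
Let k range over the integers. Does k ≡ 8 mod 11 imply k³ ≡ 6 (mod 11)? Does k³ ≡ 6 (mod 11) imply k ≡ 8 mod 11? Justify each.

Both directions hold.

Forward direction. Suppose k ≡ 8 mod 11. Write k = 11j + 8. Then (11j + 8)³ = 1331j³ + 2904j² + 2112j + 512 = 11(121j³ + 264j² + 192j + 46) + 6, so k³ ≡ 6 (mod 11).

Converse. Suppose k³ ≡ 6 (mod 11). The only residue r in {0, …, 10} with r³ ≡ 6 (mod 11) is r = 8, so k ≡ 8 (mod 11).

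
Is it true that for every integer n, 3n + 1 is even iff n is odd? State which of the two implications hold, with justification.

[⇒] Suppose 3n + 1 is even. Since 3 is odd, 3n and n have the same parity, so 3n + 1 ≡ n + 1 (mod 2). As 1 is odd, 3n + 1 is even exactly when n is odd. Thus n is odd.

[⇐] Conversely, suppose n is odd; write n = 2j + 1. Then 3n + 1 = 3·(2j + 1) + 1 = 2·3j + 4, which is even.

Both directions hold; the statement is true.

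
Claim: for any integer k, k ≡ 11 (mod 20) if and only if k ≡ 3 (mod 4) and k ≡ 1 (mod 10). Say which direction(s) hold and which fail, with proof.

Both directions hold; the statement is true.

(⟹) Suppose k ≡ 11 (mod 20); write k = 20j + 11. Since 4 ∣ 20, reducing mod 4 gives k ≡ 11 ≡ 3 (mod 4); since 10 ∣ 20, reducing mod 10 gives k ≡ 11 ≡ 1 (mod 10).

(⟸) Conversely, if k ≡ 3 (mod 4) and k ≡ 1 (mod 10), then by the Chinese remainder theorem k ≡ 11 (mod 20). This is exactly k ≡ 11 (mod 20).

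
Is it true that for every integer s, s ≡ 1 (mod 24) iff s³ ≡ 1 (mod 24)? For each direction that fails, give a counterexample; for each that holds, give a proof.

(⟸) Suppose s³ ≡ 1 (mod 24). The only residue r in {0, …, 23} with r³ ≡ 1 (mod 24) is r = 1, so s ≡ 1 (mod 24).

(⟹) Suppose s ≡ 1 (mod 24). Write s = 24j + 1. Then (24j + 1)³ = 13824j³ + 1728j² + 72j + 1 = 24(576j³ + 72j² + 3j) + 1, so s³ ≡ 1 (mod 24).

Equivalent; both directions hold.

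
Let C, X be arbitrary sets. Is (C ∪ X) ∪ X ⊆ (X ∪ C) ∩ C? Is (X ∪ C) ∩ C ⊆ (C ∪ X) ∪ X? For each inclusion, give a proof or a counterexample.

Only the reverse inclusion holds.

(⊆) This inclusion fails. Take C = ∅, X = {1}; then 1 ∈ (C ∪ X) ∪ X but 1 ∉ (X ∪ C) ∩ C.

(⊇) Let x ∈ (X ∪ C) ∩ C. Then either x ∈ C and x ∉ X; or x ∈ C ∩ X. In each case x ∈ (C ∪ X) ∪ X, so (X ∪ C) ∩ C ⊆ (C ∪ X) ∪ X.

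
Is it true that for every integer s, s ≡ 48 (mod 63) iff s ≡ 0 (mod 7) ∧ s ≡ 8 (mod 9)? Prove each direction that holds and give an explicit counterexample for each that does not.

Both directions fail.

(⇒) This fails: s = 48 gives 48 ≡ 48 (mod 63) but 48 ≡ 6 (mod 7), so the conjunction on the right does not hold.

(⇐) This fails: s = 35 satisfies both congruences on the right (35 ≡ 0 mod 7 and 35 ≡ 8 mod 9) yet 35 ≡ 35 (mod 63), not 48.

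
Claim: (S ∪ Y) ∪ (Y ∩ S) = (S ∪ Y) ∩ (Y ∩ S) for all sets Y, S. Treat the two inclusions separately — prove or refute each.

Forward inclusion. This inclusion fails. Take Y = {1}, S = ∅; then 1 ∈ (S ∪ Y) ∪ (Y ∩ S) but 1 ∉ (S ∪ Y) ∩ (Y ∩ S).

Reverse inclusion. Let x ∈ (S ∪ Y) ∩ (Y ∩ S). Then x ∈ Y ∩ S, from which x ∈ (S ∪ Y) ∪ (Y ∩ S).

The sets are not equal: only the reverse inclusion holds.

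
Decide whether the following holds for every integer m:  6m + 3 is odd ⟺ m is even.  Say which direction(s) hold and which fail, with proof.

[⇒] This fails: take m = 3. Then 6m + 3 = 21, which is odd, yet m = 3 is odd, not even.

[⇐] Suppose m is even. Since 6 is even, 6m is even for every m, so 6m + 3 has the same parity as 3, which is odd. Hence 6m + 3 is odd.

Not equivalent: only (⇐) holds.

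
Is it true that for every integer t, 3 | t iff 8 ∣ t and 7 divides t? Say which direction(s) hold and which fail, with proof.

Both directions fail.

Forward direction. This fails: take t = 3. Certainly 3 ∣ 3, but 8 ∤ 3.

Converse. This fails: take t = 56. Both 8 ∣ 56 and 7 ∣ 56, yet 56 is not a multiple of 3 (since 56 = 18·3 + 2), so 3 ∤ 56.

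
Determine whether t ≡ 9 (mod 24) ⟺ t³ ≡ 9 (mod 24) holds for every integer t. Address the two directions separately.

Both directions hold.

(⇒) Suppose t ≡ 9 (mod 24). Write t = 24j + 9. Then (24j + 9)³ = 13824j³ + 15552j² + 5832j + 729 = 24(576j³ + 648j² + 243j + 30) + 9, so t³ ≡ 9 (mod 24).

(⇐) Conversely, suppose t³ ≡ 9 (mod 24). The only residue r in {0, …, 23} with r³ ≡ 9 (mod 24) is r = 9, so t ≡ 9 (mod 24).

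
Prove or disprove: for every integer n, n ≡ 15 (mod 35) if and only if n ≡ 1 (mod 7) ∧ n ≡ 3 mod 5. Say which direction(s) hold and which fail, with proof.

Both directions fail.

[⇒] This fails: n = 15 gives 15 ≡ 15 (mod 35) but 15 ≡ 0 (mod 5), so the conjunction on the right does not hold.

[⇐] This fails: n = 8 satisfies both congruences on the right (8 ≡ 1 mod 7 and 8 ≡ 3 mod 5) yet 8 ≡ 8 (mod 35), not 15.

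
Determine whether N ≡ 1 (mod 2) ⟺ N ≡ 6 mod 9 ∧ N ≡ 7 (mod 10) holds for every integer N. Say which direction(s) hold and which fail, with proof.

[⇒] This fails: N = 1 gives 1 ≡ 1 (mod 2) but 1 ≡ 1 (mod 9), so the conjunction on the right does not hold.

[⇐] Conversely, if N ≡ 6 (mod 9) and N ≡ 7 (mod 10), then by the Chinese remainder theorem N ≡ 87 (mod 90). Since 87 ≡ 1 (mod 2) and 2 ∣ 90, we get N ≡ 1 (mod 2).

Only the converse holds.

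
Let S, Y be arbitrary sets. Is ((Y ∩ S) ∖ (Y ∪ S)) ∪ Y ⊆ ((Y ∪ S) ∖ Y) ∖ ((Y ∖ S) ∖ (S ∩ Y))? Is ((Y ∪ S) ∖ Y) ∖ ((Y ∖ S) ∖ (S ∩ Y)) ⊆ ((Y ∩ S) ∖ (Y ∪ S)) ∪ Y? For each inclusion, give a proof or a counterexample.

Neither inclusion holds.

(⊆) This inclusion fails. Take S = ∅, Y = {1}; then 1 ∈ ((Y ∩ S) ∖ (Y ∪ S)) ∪ Y but 1 ∉ ((Y ∪ S) ∖ Y) ∖ ((Y ∖ S) ∖ (S ∩ Y)).

(⊇) This inclusion fails. Take S = {1}, Y = ∅; then 1 ∈ ((Y ∪ S) ∖ Y) ∖ ((Y ∖ S) ∖ (S ∩ Y)) but 1 ∉ ((Y ∩ S) ∖ (Y ∪ S)) ∪ Y.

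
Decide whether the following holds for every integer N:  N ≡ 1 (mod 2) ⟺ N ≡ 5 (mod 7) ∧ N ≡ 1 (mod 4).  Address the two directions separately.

The forward direction fails; the converse holds.

(→) This fails: N = 1 gives 1 ≡ 1 (mod 2) but 1 ≡ 1 (mod 7), so the conjunction on the right does not hold.

(←) Conversely, if N ≡ 5 (mod 7) and N ≡ 1 (mod 4), then by the Chinese remainder theorem N ≡ 5 (mod 28). Since 5 ≡ 1 (mod 2) and 2 ∣ 28, we get N ≡ 1 (mod 2).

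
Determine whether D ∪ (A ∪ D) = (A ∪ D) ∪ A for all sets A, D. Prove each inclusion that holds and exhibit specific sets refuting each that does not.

(⟹) Let x ∈ D ∪ (A ∪ D). Then either x ∈ A and x ∉ D; or x ∈ D and x ∉ A; or x ∈ A ∩ D. In each case x ∈ (A ∪ D) ∪ A, so D ∪ (A ∪ D) ⊆ (A ∪ D) ∪ A.

(⟸) Let x ∈ (A ∪ D) ∪ A. Then either x ∈ A and x ∉ D; or x ∈ D and x ∉ A; or x ∈ A ∩ D. In each case x ∈ D ∪ (A ∪ D), so (A ∪ D) ∪ A ⊆ D ∪ (A ∪ D).

Both inclusions hold; the sets are equal.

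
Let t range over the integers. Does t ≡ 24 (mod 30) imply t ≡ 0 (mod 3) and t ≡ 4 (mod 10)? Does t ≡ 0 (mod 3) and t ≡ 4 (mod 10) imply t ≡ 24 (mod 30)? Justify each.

(→) Suppose t ≡ 24 (mod 30); write t = 30j + 24. Since 3 ∣ 30, reducing mod 3 gives t ≡ 24 ≡ 0 (mod 3); since 10 ∣ 30, reducing mod 10 gives t ≡ 24 ≡ 4 (mod 10).

(←) Conversely, if t ≡ 0 (mod 3) and t ≡ 4 (mod 10), then by the Chinese remainder theorem t ≡ 24 (mod 30). This is exactly t ≡ 24 (mod 30).

Equivalent; both directions hold.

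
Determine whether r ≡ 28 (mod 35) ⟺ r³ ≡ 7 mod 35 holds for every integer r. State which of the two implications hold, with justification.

[⇒] Suppose r ≡ 28 (mod 35). Write r = 35j + 28. Then (35j + 28)³ = 42875j³ + 102900j² + 82320j + 21952 = 35(1225j³ + 2940j² + 2352j + 627) + 7, so r³ ≡ 7 (mod 35).

[⇐] Conversely, suppose r³ ≡ 7 (mod 35). The only residue r in {0, …, 34} with r³ ≡ 7 (mod 35) is r = 28, so r ≡ 28 (mod 35).

Both implications hold.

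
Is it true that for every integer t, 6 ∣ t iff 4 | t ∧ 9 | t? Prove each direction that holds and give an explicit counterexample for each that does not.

(⇒) fails; (⇐) holds.

(⇒) This fails: take t = 6. Certainly 6 ∣ 6, but 4 ∤ 6.

(⇐) Suppose 4 ∣ t and 9 ∣ t. Any common multiple of 4 and 9 is a multiple of their lcm; here gcd(4, 9) = 1, so lcm(4, 9) = 4·9 = 36, so 36 ∣ t. Since 6 ∣ 36, it follows that 6 ∣ t.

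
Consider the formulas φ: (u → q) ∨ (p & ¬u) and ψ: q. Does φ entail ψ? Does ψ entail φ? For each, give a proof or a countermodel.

(⇒) This fails. Under u = F, p = F, q = F, the left side is true but the right side is false.

(⇐) Assume the antecedent. If u is true, the antecedent forces (u = T, p = F, q = T) or (u = T, p = T, q = T), and (u → q) ∨ (p & ¬u) holds there. If u is false, (u → q) ∨ (p & ¬u) reduces to true regardless of the other variables. Either way (u → q) ∨ (p & ¬u) holds.

Not equivalent: only (⇐) holds.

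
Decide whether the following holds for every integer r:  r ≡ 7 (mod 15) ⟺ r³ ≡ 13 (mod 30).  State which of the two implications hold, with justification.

Not equivalent: only (⇐) holds.

(⟸) The residues r modulo 30 with r³ ≡ 13 (mod 30) are exactly {7}, and each is ≡ 7 (mod 15).

(⟹) This fails: take r = 22. Then 22 ≡ 7 (mod 15), but 22³ = 10648 ≡ 28 (mod 30), not 13.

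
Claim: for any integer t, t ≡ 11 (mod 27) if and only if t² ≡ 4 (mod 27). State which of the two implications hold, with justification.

(⇒) fails and (⇐) fails.

(⇒) This fails: take t = 11. Then 11 ≡ 11 (mod 27), but 11² = 121 ≡ 13 (mod 27), not 4.

(⇐) This fails: take t = 2. Then 2² = 4 ≡ 4 (mod 27), yet 2 ≡ 2 (mod 27), not 11.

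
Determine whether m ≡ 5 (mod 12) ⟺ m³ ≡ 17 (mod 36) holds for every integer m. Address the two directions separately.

(→) Suppose m ≡ 5 (mod 12). Working modulo 36, m ∈ {5, 17, 29}; for each such r, r³ ≡ 17 (mod 36).

(←) Conversely, the residues r modulo 36 with r³ ≡ 17 (mod 36) are exactly {5, 17, 29}, and each is ≡ 5 (mod 12).

Both implications hold.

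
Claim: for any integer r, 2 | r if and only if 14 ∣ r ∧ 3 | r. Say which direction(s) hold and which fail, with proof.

Forward direction. This fails: take r = 2. Certainly 2 ∣ 2, but 14 ∤ 2.

Converse. Suppose 14 ∣ r and 3 ∣ r. Any common multiple of 14 and 3 is a multiple of their lcm; here gcd(14, 3) = 1, so lcm(14, 3) = 14·3 = 42, so 42 ∣ r. Since 2 ∣ 42, it follows that 2 ∣ r.

The forward direction fails; the converse holds.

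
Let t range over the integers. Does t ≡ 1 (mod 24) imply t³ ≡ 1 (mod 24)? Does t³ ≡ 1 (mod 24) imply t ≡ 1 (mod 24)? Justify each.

Forward direction. Suppose t ≡ 1 (mod 24). Write t = 24j + 1. Then (24j + 1)³ = 13824j³ + 1728j² + 72j + 1 = 24(576j³ + 72j² + 3j) + 1, so t³ ≡ 1 (mod 24).

Converse. Suppose t³ ≡ 1 (mod 24). The only residue r in {0, …, 23} with r³ ≡ 1 (mod 24) is r = 1, so t ≡ 1 (mod 24).

Equivalent; both directions hold.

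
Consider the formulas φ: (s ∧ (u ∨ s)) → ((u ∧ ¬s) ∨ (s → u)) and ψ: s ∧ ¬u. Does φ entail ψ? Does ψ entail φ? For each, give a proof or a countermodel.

(⇒) This fails. Under s = F, u = F, the left side is true but the right side is false.

(⇐) This fails. Under s = T, u = F, the left side is false but the right side is true.

Both directions fail.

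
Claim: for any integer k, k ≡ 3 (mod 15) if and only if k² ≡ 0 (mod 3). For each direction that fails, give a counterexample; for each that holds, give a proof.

Forward direction. Suppose k ≡ 3 (mod 15). Then k² ≡ 3² = 9 (mod 15), and since 3 ∣ 15, also k² ≡ 0 (mod 3).

Converse. This fails: take k = 0. Then 0² = 0 ≡ 0 (mod 3), yet 0 ≡ 0 (mod 15), not 3.

The forward direction holds; the converse fails.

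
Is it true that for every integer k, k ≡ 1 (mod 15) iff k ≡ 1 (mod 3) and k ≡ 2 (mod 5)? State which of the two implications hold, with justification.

(⇒) fails and (⇐) fails.

(⇒) This fails: k = 1 gives 1 ≡ 1 (mod 15) but 1 ≡ 1 (mod 5), so the conjunction on the right does not hold.

(⇐) This fails: k = 7 satisfies both congruences on the right (7 ≡ 1 mod 3 and 7 ≡ 2 mod 5) yet 7 ≡ 7 (mod 15), not 1.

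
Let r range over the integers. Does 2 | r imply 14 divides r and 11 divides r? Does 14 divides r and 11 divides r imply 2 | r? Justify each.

Only the reverse direction holds.

(⟹) This fails: take r = 2. Certainly 2 ∣ 2, but 14 ∤ 2.

(⟸) Suppose 14 ∣ r and 11 ∣ r. Any common multiple of 14 and 11 is a multiple of their lcm; here gcd(14, 11) = 1, so lcm(14, 11) = 14·11 = 154, so 154 ∣ r. Since 2 ∣ 154, it follows that 2 ∣ r.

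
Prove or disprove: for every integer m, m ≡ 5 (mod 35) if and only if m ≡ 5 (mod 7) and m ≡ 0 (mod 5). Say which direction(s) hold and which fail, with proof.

Both implications hold.

(→) Suppose m ≡ 5 (mod 35); write m = 35j + 5. Since 7 ∣ 35, reducing mod 7 gives m ≡ 5 (mod 7); since 5 ∣ 35, reducing mod 5 gives m ≡ 5 ≡ 0 (mod 5).

(←) Conversely, if m ≡ 5 (mod 7) and m ≡ 0 (mod 5), then by the Chinese remainder theorem m ≡ 5 (mod 35). This is exactly m ≡ 5 (mod 35).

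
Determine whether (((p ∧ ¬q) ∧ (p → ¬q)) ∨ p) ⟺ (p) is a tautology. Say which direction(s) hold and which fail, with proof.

The biconditional holds.

(⟹) Assume the antecedent. If p is true, p reduces to true regardless of the other variables. If p is false, the antecedent cannot hold. Either way p holds.

(⟸) Assume the antecedent. If p is true, ((p ∧ ¬q) ∧ (p → ¬q)) ∨ p reduces to true regardless of the other variables. If p is false, the antecedent cannot hold. Either way ((p ∧ ¬q) ∧ (p → ¬q)) ∨ p holds.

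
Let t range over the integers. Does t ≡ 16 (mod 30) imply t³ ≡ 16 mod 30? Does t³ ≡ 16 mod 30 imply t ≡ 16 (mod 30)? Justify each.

Equivalent; both directions hold.

[⇐] Suppose t³ ≡ 16 (mod 30). The only residue r in {0, …, 29} with r³ ≡ 16 (mod 30) is r = 16, so t ≡ 16 (mod 30).

[⇒] Suppose t ≡ 16 (mod 30). Write t = 30j + 16. Then (30j + 16)³ = 27000j³ + 43200j² + 23040j + 4096 = 30(900j³ + 1440j² + 768j + 136) + 16, so t³ ≡ 16 (mod 30).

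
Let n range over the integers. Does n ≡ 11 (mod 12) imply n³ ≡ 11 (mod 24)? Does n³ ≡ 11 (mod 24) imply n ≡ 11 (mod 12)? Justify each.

[⇒] This fails: take n = 23. Then 23 ≡ 11 (mod 12), but 23³ = 12167 ≡ 23 (mod 24), not 11.

[⇐] Conversely, the residues r modulo 24 with r³ ≡ 11 (mod 24) are exactly {11}, and each is ≡ 11 (mod 12).

Only the converse holds.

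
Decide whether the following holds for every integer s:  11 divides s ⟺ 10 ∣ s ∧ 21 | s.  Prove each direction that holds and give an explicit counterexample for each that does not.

Forward direction. This fails: take s = 11. Certainly 11 ∣ 11, but 10 ∤ 11.

Converse. This fails: take s = 210. Both 10 ∣ 210 and 21 ∣ 210, yet 210 is not a multiple of 11 (since 210 = 19·11 + 1), so 11 ∤ 210.

(⇒) fails and (⇐) fails.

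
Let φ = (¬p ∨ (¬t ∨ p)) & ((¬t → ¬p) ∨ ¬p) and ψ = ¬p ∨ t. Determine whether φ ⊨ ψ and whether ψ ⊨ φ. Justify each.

The biconditional holds.

(⇒) Assume the antecedent. If p is true, the antecedent forces (p = T, t = T), and ¬p ∨ t holds there. If p is false, ¬p ∨ t reduces to true regardless of the other variables. Either way ¬p ∨ t holds.

(⇐) Assume the antecedent. If p is true, the antecedent forces (p = T, t = T), and the consequent holds there. If p is false, the consequent reduces to true regardless of the other variables. Either way the consequent holds.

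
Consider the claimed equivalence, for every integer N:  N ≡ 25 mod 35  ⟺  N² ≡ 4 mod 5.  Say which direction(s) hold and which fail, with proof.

Both directions fail.

(⇒) This fails: take N = 25. Then 25 ≡ 25 (mod 35), but 25² = 625 ≡ 0 (mod 5), not 4.

(⇐) This fails: take N = 2. Then 2² = 4 ≡ 4 (mod 5), yet 2 ≡ 2 (mod 35), not 25.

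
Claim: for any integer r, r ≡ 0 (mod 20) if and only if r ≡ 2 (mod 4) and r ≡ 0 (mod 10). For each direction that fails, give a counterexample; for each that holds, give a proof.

Neither implication holds.

(⟹) This fails: r = 0 gives 0 ≡ 0 (mod 20) but 0 ≡ 0 (mod 4), so the conjunction on the right does not hold.

(⟸) This fails: r = 10 satisfies both congruences on the right (10 ≡ 2 mod 4 and 10 ≡ 0 mod 10) yet 10 ≡ 10 (mod 20), not 0.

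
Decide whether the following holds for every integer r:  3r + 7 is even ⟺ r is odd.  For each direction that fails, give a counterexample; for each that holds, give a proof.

(⟹) Suppose 3r + 7 is even. Since 3 is odd, 3r and r have the same parity, so 3r + 7 ≡ r + 7 (mod 2). As 7 is odd, 3r + 7 is even exactly when r is odd. Thus r is odd.

(⟸) Conversely, suppose r is odd; write r = 2j + 1. Then 3r + 7 = 3·(2j + 1) + 7 = 2·3j + 10, which is even.

Both implications hold.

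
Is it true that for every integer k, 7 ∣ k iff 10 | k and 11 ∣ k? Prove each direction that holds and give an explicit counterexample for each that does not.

(⟹) This fails: take k = 7. Certainly 7 ∣ 7, but 10 ∤ 7.

(⟸) This fails: take k = 110. Both 10 ∣ 110 and 11 ∣ 110, yet 110 is not a multiple of 7 (since 110 = 15·7 + 5), so 7 ∤ 110.

Neither implication holds.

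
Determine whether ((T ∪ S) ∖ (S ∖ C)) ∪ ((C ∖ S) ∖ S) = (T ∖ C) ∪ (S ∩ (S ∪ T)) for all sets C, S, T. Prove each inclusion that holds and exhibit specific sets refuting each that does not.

Neither inclusion holds.

(⊆) This inclusion fails. Take C = {1}, S = ∅, T = ∅; then 1 ∈ ((T ∪ S) ∖ (S ∖ C)) ∪ ((C ∖ S) ∖ S) but 1 ∉ (T ∖ C) ∪ (S ∩ (S ∪ T)).

(⊇) This inclusion fails. Take C = ∅, S = {1}, T = ∅; then 1 ∈ (T ∖ C) ∪ (S ∩ (S ∪ T)) but 1 ∉ ((T ∪ S) ∖ (S ∖ C)) ∪ ((C ∖ S) ∖ S).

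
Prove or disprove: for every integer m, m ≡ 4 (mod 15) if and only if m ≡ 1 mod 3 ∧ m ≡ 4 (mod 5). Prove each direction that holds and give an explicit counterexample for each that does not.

(⇒) Suppose m ≡ 4 (mod 15); write m = 15j + 4. Since 3 ∣ 15, reducing mod 3 gives m ≡ 4 ≡ 1 (mod 3); since 5 ∣ 15, reducing mod 5 gives m ≡ 4 (mod 5).

(⇐) Conversely, if m ≡ 1 (mod 3) and m ≡ 4 (mod 5), then by the Chinese remainder theorem m ≡ 4 (mod 15). This is exactly m ≡ 4 (mod 15).

Both implications hold.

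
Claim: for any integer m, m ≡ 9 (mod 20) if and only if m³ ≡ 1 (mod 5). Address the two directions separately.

Forward direction. This fails: take m = 9. Then 9 ≡ 9 (mod 20), but 9³ = 729 ≡ 4 (mod 5), not 1.

Converse. This fails: take m = 1. Then 1³ = 1 ≡ 1 (mod 5), yet 1 ≡ 1 (mod 20), not 9.

Neither direction holds.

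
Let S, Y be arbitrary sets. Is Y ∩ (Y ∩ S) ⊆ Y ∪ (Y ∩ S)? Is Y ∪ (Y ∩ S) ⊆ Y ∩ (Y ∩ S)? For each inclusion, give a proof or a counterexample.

Forward inclusion. Let x ∈ Y ∩ (Y ∩ S). Then x ∈ S ∩ Y, from which x ∈ Y ∪ (Y ∩ S).

Reverse inclusion. This inclusion fails. Take S = ∅, Y = {1}; then 1 ∈ Y ∪ (Y ∩ S) but 1 ∉ Y ∩ (Y ∩ S).

(⊆) holds; (⊇) fails.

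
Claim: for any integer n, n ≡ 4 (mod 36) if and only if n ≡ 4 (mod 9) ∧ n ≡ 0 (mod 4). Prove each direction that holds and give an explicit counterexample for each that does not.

(⇒) Suppose n ≡ 4 (mod 36); write n = 36j + 4. Since 9 ∣ 36, reducing mod 9 gives n ≡ 4 (mod 9); since 4 ∣ 36, reducing mod 4 gives n ≡ 4 ≡ 0 (mod 4).

(⇐) Conversely, if n ≡ 4 (mod 9) and n ≡ 0 (mod 4), then by the Chinese remainder theorem n ≡ 4 (mod 36). This is exactly n ≡ 4 (mod 36).

The biconditional holds.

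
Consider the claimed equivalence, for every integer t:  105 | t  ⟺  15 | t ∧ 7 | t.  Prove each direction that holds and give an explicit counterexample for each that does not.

Forward direction. If 105 ∣ t, write t = 105q. Since 105 = 7·15, t = 15·(7q), so 15 ∣ t; and since 105 = 15·7, t = 7·(15q), so 7 ∣ t.

Converse. Suppose 15 ∣ t and 7 ∣ t. Any common multiple of 15 and 7 is a multiple of their lcm; here gcd(15, 7) = 1, so lcm(15, 7) = 15·7 = 105, so 105 ∣ t.

Equivalent; both directions hold.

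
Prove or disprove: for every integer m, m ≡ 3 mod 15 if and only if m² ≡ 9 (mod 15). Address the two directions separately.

The forward direction holds; the converse fails.

(⟹) Suppose m ≡ 3 mod 15. Write m = 15j + 3. Then (15j + 3)² = 225j² + 90j + 9 = 15(15j² + 6j) + 9, so m² ≡ 9 (mod 15).

(⟸) This fails: take m = 12. Then 12² = 144 ≡ 9 (mod 15), yet 12 ≡ 12 (mod 15), not 3.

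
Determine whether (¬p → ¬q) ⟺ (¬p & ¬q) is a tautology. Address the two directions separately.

(⟸) Assume the antecedent. If p is true, the antecedent cannot hold. If p is false, the antecedent forces (p = F, q = F), and ¬p → ¬q holds there. Either way ¬p → ¬q holds.

(⟹) This fails. Under p = T, q = F, the left side is true but the right side is false.

(⇒) fails; (⇐) holds.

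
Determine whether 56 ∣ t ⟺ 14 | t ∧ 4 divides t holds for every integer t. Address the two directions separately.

Only the forward implication holds.

(⟸) This fails: take t = 28. Both 14 ∣ 28 and 4 ∣ 28, yet 28 is not a multiple of 56 (since 28 = 0·56 + 28), so 56 ∤ 28.

(⟹) If 56 ∣ t, write t = 56q. Since 56 = 4·14, t = 14·(4q), so 14 ∣ t; and since 56 = 14·4, t = 4·(14q), so 4 ∣ t.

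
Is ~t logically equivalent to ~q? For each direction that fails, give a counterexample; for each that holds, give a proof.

Neither direction holds.

(→) This fails. Under t = F, q = T, the left side is true but the right side is false.

(←) This fails. Under t = T, q = F, the left side is false but the right side is true.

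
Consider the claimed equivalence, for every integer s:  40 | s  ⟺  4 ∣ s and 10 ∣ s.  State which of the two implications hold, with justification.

[⇒] If 40 ∣ s, write s = 40q. Since 40 = 10·4, s = 4·(10q), so 4 ∣ s; and since 40 = 4·10, s = 10·(4q), so 10 ∣ s.

[⇐] This fails: take s = 20. Both 4 ∣ 20 and 10 ∣ 20, yet 20 is not a multiple of 40 (since 20 = 0·40 + 20), so 40 ∤ 20.

Not equivalent: only (⇒) holds.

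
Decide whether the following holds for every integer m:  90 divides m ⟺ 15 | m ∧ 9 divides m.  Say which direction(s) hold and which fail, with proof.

The forward direction holds; the converse fails.

[⇒] If 90 ∣ m, write m = 90q. Since 90 = 6·15, m = 15·(6q), so 15 ∣ m; and since 90 = 10·9, m = 9·(10q), so 9 ∣ m.

[⇐] This fails: take m = 45. Both 15 ∣ 45 and 9 ∣ 45, yet 45 is not a multiple of 90 (since 45 = 0·90 + 45), so 90 ∤ 45.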